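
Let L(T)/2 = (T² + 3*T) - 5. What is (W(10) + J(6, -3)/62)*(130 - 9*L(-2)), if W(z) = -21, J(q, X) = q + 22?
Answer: -163072/31 ≈ -5260.4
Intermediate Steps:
J(q, X) = 22 + q
L(T) = -10 + 2*T² + 6*T (L(T) = 2*((T² + 3*T) - 5) = 2*(-5 + T² + 3*T) = -10 + 2*T² + 6*T)
(W(10) + J(6, -3)/62)*(130 - 9*L(-2)) = (-21 + (22 + 6)/62)*(130 - 9*(-10 + 2*(-2)² + 6*(-2))) = (-21 + 28*(1/62))*(130 - 9*(-10 + 2*4 - 12)) = (-21 + 14/31)*(130 - 9*(-10 + 8 - 12)) = -637*(130 - 9*(-14))/31 = -637*(130 + 126)/31 = -637/31*256 = -163072/31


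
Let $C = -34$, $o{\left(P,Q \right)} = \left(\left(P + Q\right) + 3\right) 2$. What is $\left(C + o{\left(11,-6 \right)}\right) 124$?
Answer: $-2232$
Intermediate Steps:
$o{\left(P,Q \right)} = 6 + 2 P + 2 Q$ ($o{\left(P,Q \right)} = \left(3 + P + Q\right) 2 = 6 + 2 P + 2 Q$)
$\left(C + o{\left(11,-6 \right)}\right) 124 = \left(-34 + \left(6 + 2 \cdot 11 + 2 \left(-6\right)\right)\right) 124 = \left(-34 + \left(6 + 22 - 12\right)\right) 124 = \left(-34 + 16\right) 124 = \left(-18\right) 124 = -2232$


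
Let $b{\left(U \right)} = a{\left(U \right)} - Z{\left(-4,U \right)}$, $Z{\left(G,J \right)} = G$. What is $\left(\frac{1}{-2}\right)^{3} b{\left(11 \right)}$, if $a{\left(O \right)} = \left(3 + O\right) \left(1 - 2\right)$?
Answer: $\frac{5}{4} \approx 1.25$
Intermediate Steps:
$a{\left(O \right)} = -3 - O$ ($a{\left(O \right)} = \left(3 + O\right) \left(-1\right) = -3 - O$)
$b{\left(U \right)} = 1 - U$ ($b{\left(U \right)} = \left(-3 - U\right) - -4 = \left(-3 - U\right) + 4 = 1 - U$)
$\left(\frac{1}{-2}\right)^{3} b{\left(11 \right)} = \left(\frac{1}{-2}\right)^{3} \left(1 - 11\right) = \left(- \frac{1}{2}\right)^{3} \left(1 - 11\right) = \left(- \frac{1}{8}\right) \left(-10\right) = \frac{5}{4}$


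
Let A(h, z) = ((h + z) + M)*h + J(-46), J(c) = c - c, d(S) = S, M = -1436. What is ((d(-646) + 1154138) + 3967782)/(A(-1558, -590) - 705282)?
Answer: 2560637/2439295 ≈ 1.0497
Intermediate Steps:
J(c) = 0
A(h, z) = h*(-1436 + h + z) (A(h, z) = ((h + z) - 1436)*h + 0 = (-1436 + h + z)*h + 0 = h*(-1436 + h + z) + 0 = h*(-1436 + h + z))
((d(-646) + 1154138) + 3967782)/(A(-1558, -590) - 705282) = ((-646 + 1154138) + 3967782)/(-1558*(-1436 - 1558 - 590) - 705282) = (1153492 + 3967782)/(-1558*(-3584) - 705282) = 5121274/(5583872 - 705282) = 5121274/4878590 = 5121274*(1/4878590) = 2560637/2439295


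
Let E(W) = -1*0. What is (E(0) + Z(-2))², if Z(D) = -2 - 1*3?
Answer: 25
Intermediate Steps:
E(W) = 0
Z(D) = -5 (Z(D) = -2 - 3 = -5)
(E(0) + Z(-2))² = (0 - 5)² = (-5)² = 25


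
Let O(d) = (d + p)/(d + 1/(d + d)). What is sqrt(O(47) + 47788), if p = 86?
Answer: sqrt(103693147934)/1473 ≈ 218.61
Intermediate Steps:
O(d) = (86 + d)/(d + 1/(2*d)) (O(d) = (d + 86)/(d + 1/(d + d)) = (86 + d)/(d + 1/(2*d)))
sqrt(O(47) + 47788) = sqrt(2*47*(86 + 47)/(1 + 2*47**2) + 47788) = sqrt(2*47*133/(1 + 2*2209) + 47788) = sqrt(2*47*133/(1 + 4418) + 47788) = sqrt(2*47*133/4419 + 47788) = sqrt(2*47*(1/4419)*133 + 47788) = sqrt(12502/4419 + 47788) = sqrt(211187674/4419) = sqrt(103693147934)/1473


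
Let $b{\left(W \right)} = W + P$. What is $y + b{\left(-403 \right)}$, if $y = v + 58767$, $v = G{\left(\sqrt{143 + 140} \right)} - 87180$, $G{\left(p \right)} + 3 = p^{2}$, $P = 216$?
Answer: $-28320$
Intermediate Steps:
$G{\left(p \right)} = -3 + p^{2}$
$b{\left(W \right)} = 216 + W$ ($b{\left(W \right)} = W + 216 = 216 + W$)
$v = -86900$ ($v = \left(-3 + \left(\sqrt{143 + 140}\right)^{2}\right) - 87180 = \left(-3 + \left(\sqrt{283}\right)^{2}\right) - 87180 = \left(-3 + 283\right) - 87180 = 280 - 87180 = -86900$)
$y = -28133$ ($y = -86900 + 58767 = -28133$)
$y + b{\left(-403 \right)} = -28133 + \left(216 - 403\right) = -28133 - 187 = -28320$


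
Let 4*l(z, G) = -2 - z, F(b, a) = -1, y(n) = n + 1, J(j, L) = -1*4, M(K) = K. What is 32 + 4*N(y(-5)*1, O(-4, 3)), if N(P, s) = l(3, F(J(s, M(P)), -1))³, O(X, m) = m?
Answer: 387/16 ≈ 24.188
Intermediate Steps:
J(j, L) = -4
y(n) = 1 + n
l(z, G) = -½ - z/4 (l(z, G) = (-2 - z)/4 = -½ - z/4)
N(P, s) = -125/64 (N(P, s) = (-½ - ¼*3)³ = (-½ - ¾)³ = (-5/4)³ = -125/64)
32 + 4*N(y(-5)*1, O(-4, 3)) = 32 + 4*(-125/64) = 32 - 125/16 = 387/16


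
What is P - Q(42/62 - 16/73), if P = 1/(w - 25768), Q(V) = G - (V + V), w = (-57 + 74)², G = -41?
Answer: 2416859240/57658977 ≈ 41.916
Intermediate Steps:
w = 289 (w = 17² = 289)
Q(V) = -41 - 2*V (Q(V) = -41 - (V + V) = -41 - 2*V)
P = -1/25479 (P = 1/(289 - 25768) = 1/(-25479) = -1/25479 ≈ -3.9248e-5)
P - Q(42/62 - 16/73) = -1/25479 - (-41 - 2*(42/62 - 16/73)) = -1/25479 - (-41 - 2*(42*(1/62) - 16*1/73)) = -1/25479 - (-41 - 2*(21/31 - 16/73)) = -1/25479 - (-41 - 2*1037/2263) = -1/25479 - (-41 - 2074/2263) = -1/25479 - 1*(-94857/2263) = -1/25479 + 94857/2263 = 2416859240/57658977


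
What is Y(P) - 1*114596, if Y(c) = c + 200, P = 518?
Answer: -113878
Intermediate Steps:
Y(c) = 200 + c
Y(P) - 1*114596 = (200 + 518) - 1*114596 = 718 - 114596 = -113878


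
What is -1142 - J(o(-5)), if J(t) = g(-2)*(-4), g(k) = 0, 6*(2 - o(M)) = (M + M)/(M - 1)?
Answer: -1142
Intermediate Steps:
o(M) = 2 - M/(3*(-1 + M)) (o(M) = 2 - (M + M)/(6*(M - 1)) = 2 - 2*M/(6*(-1 + M)) = 2 - M/(3*(-1 + M)))
J(t) = 0 (J(t) = 0*(-4) = 0)
-1142 - J(o(-5)) = -1142 - 1*0 = -1142 + 0 = -1142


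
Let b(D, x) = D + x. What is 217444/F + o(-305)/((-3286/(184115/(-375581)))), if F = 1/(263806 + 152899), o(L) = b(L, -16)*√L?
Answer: 90610002020 - 59100915*I*√305/1234159166 ≈ 9.061e+10 - 0.83632*I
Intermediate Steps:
o(L) = √L*(-16 + L) (o(L) = (L - 16)*√L = (-16 + L)*√L = √L*(-16 + L))
F = 1/416705 ≈ 2.3998e-6
217444/F + o(-305)/((-3286/(184115/(-375581)))) = 217444/(1/416705) + (√(-305)*(-16 - 305))/((-3286/(184115/(-375581)))) = 217444*416705 + ((I*√305)*(-321))/((-3286/(184115*(-1/375581)))) = 90610002020 + (-321*I*√305)/((-3286/(-184115/375581))) = 90610002020 + (-321*I*√305)/((-3286*(-375581/184115))) = 90610002020 + (-321*I*√305)/(1234159166/184115) = 90610002020 - 321*I*√305*(184115/1234159166) = 90610002020 - 59100915*I*√305/1234159166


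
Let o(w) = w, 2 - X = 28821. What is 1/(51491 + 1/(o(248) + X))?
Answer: 28571/1471149360 ≈ 1.9421e-5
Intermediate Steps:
X = -28819 (X = 2 - 1*28821 = 2 - 28821 = -28819)
1/(51491 + 1/(o(248) + X)) = 1/(51491 + 1/(248 - 28819)) = 1/(51491 + 1/(-28571)) = 1/(51491 - 1/28571) = 1/(1471149360/28571) = 28571/1471149360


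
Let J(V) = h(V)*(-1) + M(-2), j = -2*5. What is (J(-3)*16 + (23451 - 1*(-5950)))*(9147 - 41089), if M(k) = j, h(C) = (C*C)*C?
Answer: -947814966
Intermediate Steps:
h(C) = C³ (h(C) = C²*C = C³)
j = -10
M(k) = -10
J(V) = -10 - V³ (J(V) = V³*(-1) - 10 = -V³ - 10 = -10 - V³)
(J(-3)*16 + (23451 - 1*(-5950)))*(9147 - 41089) = ((-10 - 1*(-3)³)*16 + (23451 - 1*(-5950)))*(9147 - 41089) = ((-10 - 1*(-27))*16 + (23451 + 5950))*(-31942) = ((-10 + 27)*16 + 29401)*(-31942) = (17*16 + 29401)*(-31942) = (272 + 29401)*(-31942) = 29673*(-31942) = -947814966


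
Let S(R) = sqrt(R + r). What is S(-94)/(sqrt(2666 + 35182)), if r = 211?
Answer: sqrt(123006)/6308 ≈ 0.055600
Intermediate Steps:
S(R) = sqrt(211 + R) (S(R) = sqrt(R + 211) = sqrt(211 + R))
S(-94)/(sqrt(2666 + 35182)) = sqrt(211 - 94)/(sqrt(2666 + 35182)) = sqrt(117)/(sqrt(37848)) = (3*sqrt(13))/((2*sqrt(9462))) = (3*sqrt(13))*(sqrt(9462)/18924) = sqrt(123006)/6308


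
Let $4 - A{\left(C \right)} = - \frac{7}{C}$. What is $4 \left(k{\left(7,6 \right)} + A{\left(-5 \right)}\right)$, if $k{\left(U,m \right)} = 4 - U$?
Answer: $- \frac{8}{5} \approx -1.6$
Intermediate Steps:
$A{\left(C \right)} = 4 + \frac{7}{C}$ ($A{\left(C \right)} = 4 - - \frac{7}{C} = 4 + \frac{7}{C}$)
$4 \left(k{\left(7,6 \right)} + A{\left(-5 \right)}\right) = 4 \left(\left(4 - 7\right) + \left(4 + \frac{7}{-5}\right)\right) = 4 \left(\left(4 - 7\right) + \left(4 + 7 \left(- \frac{1}{5}\right)\right)\right) = 4 \left(-3 + \left(4 - \frac{7}{5}\right)\right) = 4 \left(-3 + \frac{13}{5}\right) = 4 \left(- \frac{2}{5}\right) = - \frac{8}{5}$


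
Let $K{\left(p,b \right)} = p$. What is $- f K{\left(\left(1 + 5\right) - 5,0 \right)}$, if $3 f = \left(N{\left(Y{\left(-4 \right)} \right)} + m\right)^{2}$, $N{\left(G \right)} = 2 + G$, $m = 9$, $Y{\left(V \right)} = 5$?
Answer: $- \frac{256}{3} \approx -85.333$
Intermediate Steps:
$f = \frac{256}{3}$ ($f = \frac{\left(\left(2 + 5\right) + 9\right)^{2}}{3} = \frac{\left(7 + 9\right)^{2}}{3} = \frac{16^{2}}{3} = \frac{1}{3} \cdot 256 = \frac{256}{3} \approx 85.333$)
$- f K{\left(\left(1 + 5\right) - 5,0 \right)} = - \frac{256 \left(\left(1 + 5\right) - 5\right)}{3} = - \frac{256 \left(6 - 5\right)}{3} = - \frac{256 \cdot 1}{3} = \left(-1\right) \frac{256}{3} = - \frac{256}{3}$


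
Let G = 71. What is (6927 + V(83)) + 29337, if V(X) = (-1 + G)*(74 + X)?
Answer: 47254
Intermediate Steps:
V(X) = 5180 + 70*X (V(X) = (-1 + 71)*(74 + X) = 70*(74 + X) = 5180 + 70*X)
(6927 + V(83)) + 29337 = (6927 + (5180 + 70*83)) + 29337 = (6927 + (5180 + 5810)) + 29337 = (6927 + 10990) + 29337 = 17917 + 29337 = 47254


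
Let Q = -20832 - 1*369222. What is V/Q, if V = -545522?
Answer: 272761/195027 ≈ 1.3986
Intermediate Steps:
Q = -390054 (Q = -20832 - 369222 = -390054)
V/Q = -545522/(-390054) = -545522*(-1/390054) = 272761/195027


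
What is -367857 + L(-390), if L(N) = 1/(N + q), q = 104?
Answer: -105207103/286 ≈ -3.6786e+5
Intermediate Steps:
L(N) = 1/(104 + N) (L(N) = 1/(N + 104) = 1/(104 + N))
-367857 + L(-390) = -367857 + 1/(104 - 390) = -367857 + 1/(-286) = -367857 - 1/286 = -105207103/286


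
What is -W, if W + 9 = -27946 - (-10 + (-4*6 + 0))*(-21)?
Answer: 28669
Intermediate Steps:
W = -28669 (W = -9 + (-27946 - (-10 + (-4*6 + 0))*(-21)) = -9 + (-27946 - (-10 + (-24 + 0))*(-21)) = -9 + (-27946 - (-10 - 24)*(-21)) = -9 + (-27946 - (-34)*(-21)) = -9 + (-27946 - 1*714) = -9 + (-27946 - 714) = -9 - 28660 = -28669)
-W = -1*(-28669) = 28669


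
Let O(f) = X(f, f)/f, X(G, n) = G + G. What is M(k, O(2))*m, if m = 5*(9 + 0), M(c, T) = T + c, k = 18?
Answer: 900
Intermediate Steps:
X(G, n) = 2*G
O(f) = 2 (O(f) = (2*f)/f = 2)
m = 45 (m = 5*9 = 45)
M(k, O(2))*m = (2 + 18)*45 = 20*45 = 900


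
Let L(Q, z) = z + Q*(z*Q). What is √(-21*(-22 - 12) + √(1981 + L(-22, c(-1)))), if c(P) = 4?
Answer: √(714 + √3921) ≈ 27.868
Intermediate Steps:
L(Q, z) = z + z*Q² (L(Q, z) = z + Q*(Q*z) = z + z*Q²)
√(-21*(-22 - 12) + √(1981 + L(-22, c(-1)))) = √(-21*(-22 - 12) + √(1981 + 4*(1 + (-22)²))) = √(-21*(-34) + √(1981 + 4*(1 + 484))) = √(714 + √(1981 + 4*485)) = √(714 + √(1981 + 1940)) = √(714 + √3921)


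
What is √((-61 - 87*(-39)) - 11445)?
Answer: I*√8113 ≈ 90.072*I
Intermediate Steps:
√((-61 - 87*(-39)) - 11445) = √((-61 + 3393) - 11445) = √(3332 - 11445) = √(-8113) = I*√8113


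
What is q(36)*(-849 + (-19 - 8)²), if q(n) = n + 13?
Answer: -5880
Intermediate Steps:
q(n) = 13 + n
q(36)*(-849 + (-19 - 8)²) = (13 + 36)*(-849 + (-19 - 8)²) = 49*(-849 + (-27)²) = 49*(-849 + 729) = 49*(-120) = -5880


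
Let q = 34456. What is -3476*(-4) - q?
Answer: -20552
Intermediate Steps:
-3476*(-4) - q = -3476*(-4) - 1*34456 = 13904 - 34456 = -20552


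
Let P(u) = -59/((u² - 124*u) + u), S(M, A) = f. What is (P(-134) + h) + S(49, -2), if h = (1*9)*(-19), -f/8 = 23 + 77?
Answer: -33439357/34438 ≈ -971.00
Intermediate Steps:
f = -800 (f = -8*(23 + 77) = -8*100 = -800)
S(M, A) = -800
P(u) = -59/(u² - 123*u)
h = -171 (h = 9*(-19) = -171)
(P(-134) + h) + S(49, -2) = (-59/(-134*(-123 - 134)) - 171) - 800 = (-59*(-1/134)/(-257) - 171) - 800 = (-59*(-1/134)*(-1/257) - 171) - 800 = (-59/34438 - 171) - 800 = -5888957/34438 - 800 = -33439357/34438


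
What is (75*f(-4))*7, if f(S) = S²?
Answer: 8400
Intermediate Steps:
(75*f(-4))*7 = (75*(-4)²)*7 = (75*16)*7 = 1200*7 = 8400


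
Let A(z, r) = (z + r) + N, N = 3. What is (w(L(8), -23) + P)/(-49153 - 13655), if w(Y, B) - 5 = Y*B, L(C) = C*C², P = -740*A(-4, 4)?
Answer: 13991/62808 ≈ 0.22276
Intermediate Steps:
A(z, r) = 3 + r + z (A(z, r) = (z + r) + 3 = (r + z) + 3 = 3 + r + z)
P = -2220 (P = -740*(3 + 4 - 4) = -740*3 = -2220)
L(C) = C³
w(Y, B) = 5 + B*Y (w(Y, B) = 5 + Y*B = 5 + B*Y)
(w(L(8), -23) + P)/(-49153 - 13655) = ((5 - 23*8³) - 2220)/(-49153 - 13655) = ((5 - 23*512) - 2220)/(-62808) = ((5 - 11776) - 2220)*(-1/62808) = (-11771 - 2220)*(-1/62808) = -13991*(-1/62808) = 13991/62808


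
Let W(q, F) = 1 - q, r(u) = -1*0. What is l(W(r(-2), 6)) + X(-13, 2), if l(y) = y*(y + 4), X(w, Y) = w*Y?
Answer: -21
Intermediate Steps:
r(u) = 0
X(w, Y) = Y*w
l(y) = y*(4 + y)
l(W(r(-2), 6)) + X(-13, 2) = (1 - 1*0)*(4 + (1 - 1*0)) + 2*(-13) = (1 + 0)*(4 + (1 + 0)) - 26 = 1*(4 + 1) - 26 = 1*5 - 26 = 5 - 26 = -21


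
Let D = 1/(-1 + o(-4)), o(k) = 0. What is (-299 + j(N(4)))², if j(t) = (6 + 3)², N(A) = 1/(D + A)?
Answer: 47524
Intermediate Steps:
D = -1 (D = 1/(-1 + 0) = 1/(-1) = -1)
N(A) = 1/(-1 + A)
j(t) = 81 (j(t) = 9² = 81)
(-299 + j(N(4)))² = (-299 + 81)² = (-218)² = 47524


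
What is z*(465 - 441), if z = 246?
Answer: 5904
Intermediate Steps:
z*(465 - 441) = 246*(465 - 441) = 246*24 = 5904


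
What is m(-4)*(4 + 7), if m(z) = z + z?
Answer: -88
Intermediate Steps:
m(z) = 2*z
m(-4)*(4 + 7) = (2*(-4))*(4 + 7) = -8*11 = -88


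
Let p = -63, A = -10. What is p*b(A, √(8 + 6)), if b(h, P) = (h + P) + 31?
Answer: -1323 - 63*√14 ≈ -1558.7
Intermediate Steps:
b(h, P) = 31 + P + h (b(h, P) = (P + h) + 31 = 31 + P + h)
p*b(A, √(8 + 6)) = -63*(31 + √(8 + 6) - 10) = -63*(31 + √14 - 10) = -63*(21 + √14) = -1323 - 63*√14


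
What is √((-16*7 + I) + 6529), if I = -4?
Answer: 11*√53 ≈ 80.081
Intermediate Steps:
√((-16*7 + I) + 6529) = √((-16*7 - 4) + 6529) = √((-112 - 4) + 6529) = √(-116 + 6529) = √6413 = 11*√53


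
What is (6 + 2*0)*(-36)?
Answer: -216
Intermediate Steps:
(6 + 2*0)*(-36) = (6 + 0)*(-36) = 6*(-36) = -216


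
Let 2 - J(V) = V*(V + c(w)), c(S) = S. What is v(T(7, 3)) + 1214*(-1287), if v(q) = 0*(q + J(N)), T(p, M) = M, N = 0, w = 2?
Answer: -1562418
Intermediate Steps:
J(V) = 2 - V*(2 + V) (J(V) = 2 - V*(V + 2) = 2 - V*(2 + V))
v(q) = 0 (v(q) = 0*(q + (2 - 1*0² - 2*0)) = 0*(q + (2 - 1*0 + 0)) = 0*(q + (2 + 0 + 0)) = 0*(q + 2) = 0*(2 + q) = 0)
v(T(7, 3)) + 1214*(-1287) = 0 + 1214*(-1287) = 0 - 1562418 = -1562418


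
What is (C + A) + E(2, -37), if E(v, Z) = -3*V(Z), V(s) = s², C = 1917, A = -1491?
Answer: -3681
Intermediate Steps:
E(v, Z) = -3*Z²
(C + A) + E(2, -37) = (1917 - 1491) - 3*(-37)² = 426 - 3*1369 = 426 - 4107 = -3681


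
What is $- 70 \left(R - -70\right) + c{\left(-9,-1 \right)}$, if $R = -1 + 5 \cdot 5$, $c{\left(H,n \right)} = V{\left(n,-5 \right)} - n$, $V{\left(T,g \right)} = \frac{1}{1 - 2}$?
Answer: $-6580$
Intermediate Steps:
$V{\left(T,g \right)} = -1$ ($V{\left(T,g \right)} = \frac{1}{-1} = -1$)
$c{\left(H,n \right)} = -1 - n$
$R = 24$ ($R = -1 + 25 = 24$)
$- 70 \left(R - -70\right) + c{\left(-9,-1 \right)} = - 70 \left(24 - -70\right) - 0 = - 70 \left(24 + 70\right) + \left(-1 + 1\right) = \left(-70\right) 94 + 0 = -6580 + 0 = -6580$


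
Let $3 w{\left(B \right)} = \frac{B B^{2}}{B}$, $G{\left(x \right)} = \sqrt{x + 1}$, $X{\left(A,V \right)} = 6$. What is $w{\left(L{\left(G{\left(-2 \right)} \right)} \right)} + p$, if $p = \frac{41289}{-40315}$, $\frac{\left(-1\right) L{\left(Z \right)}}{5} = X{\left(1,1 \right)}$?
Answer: $\frac{12053211}{40315} \approx 298.98$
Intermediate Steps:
$G{\left(x \right)} = \sqrt{1 + x}$
$L{\left(Z \right)} = -30$ ($L{\left(Z \right)} = \left(-5\right) 6 = -30$)
$p = - \frac{41289}{40315}$ ($p = 41289 \left(- \frac{1}{40315}\right) = - \frac{41289}{40315} \approx -1.0242$)
$w{\left(B \right)} = \frac{B^{2}}{3}$ ($w{\left(B \right)} = \frac{B B^{2} \frac{1}{B}}{3} = \frac{B^{3} \frac{1}{B}}{3} = \frac{B^{2}}{3}$)
$w{\left(L{\left(G{\left(-2 \right)} \right)} \right)} + p = \frac{\left(-30\right)^{2}}{3} - \frac{41289}{40315} = \frac{1}{3} \cdot 900 - \frac{41289}{40315} = 300 - \frac{41289}{40315} = \frac{12053211}{40315}$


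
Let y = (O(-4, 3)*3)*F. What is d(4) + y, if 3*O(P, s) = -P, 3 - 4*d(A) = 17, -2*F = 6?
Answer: -31/2 ≈ -15.500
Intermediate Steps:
F = -3 (F = -½*6 = -3)
d(A) = -7/2 (d(A) = ¾ - ¼*17 = ¾ - 17/4 = -7/2)
O(P, s) = -P/3 (O(P, s) = (-P)/3 = -P/3)
y = -12 (y = (-⅓*(-4)*3)*(-3) = ((4/3)*3)*(-3) = 4*(-3) = -12)
d(4) + y = -7/2 - 12 = -31/2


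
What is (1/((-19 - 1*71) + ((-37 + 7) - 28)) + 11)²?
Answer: 2647129/21904 ≈ 120.85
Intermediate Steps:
(1/((-19 - 1*71) + ((-37 + 7) - 28)) + 11)² = (1/((-19 - 71) + (-30 - 28)) + 11)² = (1/(-90 - 58) + 11)² = (1/(-148) + 11)² = (-1/148 + 11)² = (1627/148)² = 2647129/21904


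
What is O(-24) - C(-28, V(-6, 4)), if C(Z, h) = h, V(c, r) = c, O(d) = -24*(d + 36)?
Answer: -282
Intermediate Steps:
O(d) = -864 - 24*d (O(d) = -24*(36 + d) = -864 - 24*d)
O(-24) - C(-28, V(-6, 4)) = (-864 - 24*(-24)) - 1*(-6) = (-864 + 576) + 6 = -288 + 6 = -282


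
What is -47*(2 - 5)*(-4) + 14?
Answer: -550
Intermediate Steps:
-47*(2 - 5)*(-4) + 14 = -(-141)*(-4) + 14 = -47*12 + 14 = -564 + 14 = -550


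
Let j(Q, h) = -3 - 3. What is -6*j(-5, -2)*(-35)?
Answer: -1260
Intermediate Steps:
j(Q, h) = -6
-6*j(-5, -2)*(-35) = -6*(-6)*(-35) = 36*(-35) = -1260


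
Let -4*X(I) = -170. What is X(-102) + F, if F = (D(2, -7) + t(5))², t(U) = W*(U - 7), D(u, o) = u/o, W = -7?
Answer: 22597/98 ≈ 230.58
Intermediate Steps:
X(I) = 85/2 (X(I) = -¼*(-170) = 85/2)
t(U) = 49 - 7*U (t(U) = -7*(U - 7) = -7*(-7 + U) = 49 - 7*U)
F = 9216/49 (F = (2/(-7) + (49 - 7*5))² = (2*(-⅐) + (49 - 35))² = (-2/7 + 14)² = (96/7)² = 9216/49 ≈ 188.08)
X(-102) + F = 85/2 + 9216/49 = 22597/98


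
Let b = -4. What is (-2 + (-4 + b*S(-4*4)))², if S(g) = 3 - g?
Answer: 6724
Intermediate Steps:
(-2 + (-4 + b*S(-4*4)))² = (-2 + (-4 - 4*(3 - (-4)*4)))² = (-2 + (-4 - 4*(3 - 1*(-16))))² = (-2 + (-4 - 4*(3 + 16)))² = (-2 + (-4 - 4*19))² = (-2 + (-4 - 76))² = (-2 - 80)² = (-82)² = 6724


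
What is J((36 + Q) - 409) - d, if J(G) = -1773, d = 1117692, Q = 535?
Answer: -1119465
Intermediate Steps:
J((36 + Q) - 409) - d = -1773 - 1*1117692 = -1773 - 1117692 = -1119465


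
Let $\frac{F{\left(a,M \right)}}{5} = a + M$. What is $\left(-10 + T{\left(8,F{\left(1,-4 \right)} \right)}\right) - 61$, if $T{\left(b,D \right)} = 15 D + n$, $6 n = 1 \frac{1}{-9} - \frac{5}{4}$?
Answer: $- \frac{63985}{216} \approx -296.23$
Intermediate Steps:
$n = - \frac{49}{216}$ ($n = \frac{1 \frac{1}{-9} - \frac{5}{4}}{6} = \frac{1 \left(- \frac{1}{9}\right) - \frac{5}{4}}{6} = \frac{- \frac{1}{9} - \frac{5}{4}}{6} = \frac{1}{6} \left(- \frac{49}{36}\right) = - \frac{49}{216} \approx -0.22685$)
$F{\left(a,M \right)} = 5 M + 5 a$ ($F{\left(a,M \right)} = 5 \left(a + M\right) = 5 \left(M + a\right) = 5 M + 5 a$)
$T{\left(b,D \right)} = - \frac{49}{216} + 15 D$ ($T{\left(b,D \right)} = 15 D - \frac{49}{216} = - \frac{49}{216} + 15 D$)
$\left(-10 + T{\left(8,F{\left(1,-4 \right)} \right)}\right) - 61 = \left(-10 + \left(- \frac{49}{216} + 15 \left(5 \left(-4\right) + 5 \cdot 1\right)\right)\right) - 61 = \left(-10 + \left(- \frac{49}{216} + 15 \left(-20 + 5\right)\right)\right) - 61 = \left(-10 + \left(- \frac{49}{216} + 15 \left(-15\right)\right)\right) - 61 = \left(-10 - \frac{48649}{216}\right) - 61 = - \frac{50809}{216} - 61 = - \frac{63985}{216}$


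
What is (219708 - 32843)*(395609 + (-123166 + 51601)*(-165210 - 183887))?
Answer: 4668545915892110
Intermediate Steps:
(219708 - 32843)*(395609 + (-123166 + 51601)*(-165210 - 183887)) = 186865*(395609 - 71565*(-349097)) = 186865*(395609 + 24983126805) = 186865*24983522414 = 4668545915892110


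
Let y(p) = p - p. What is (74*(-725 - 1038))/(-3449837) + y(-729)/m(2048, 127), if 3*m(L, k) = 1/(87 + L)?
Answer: 130462/3449837 ≈ 0.037817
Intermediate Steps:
y(p) = 0
m(L, k) = 1/(3*(87 + L))
(74*(-725 - 1038))/(-3449837) + y(-729)/m(2048, 127) = (74*(-725 - 1038))/(-3449837) + 0/((1/(3*(87 + 2048)))) = (74*(-1763))*(-1/3449837) + 0/(((⅓)/2135)) = -130462*(-1/3449837) + 0/(((⅓)*(1/2135))) = 130462/3449837 + 0/(1/6405) = 130462/3449837 + 0*6405 = 130462/3449837 + 0 = 130462/3449837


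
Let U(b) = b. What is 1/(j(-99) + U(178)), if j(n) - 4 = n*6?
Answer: -1/412 ≈ -0.0024272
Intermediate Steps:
j(n) = 4 + 6*n (j(n) = 4 + n*6 = 4 + 6*n)
1/(j(-99) + U(178)) = 1/((4 + 6*(-99)) + 178) = 1/((4 - 594) + 178) = 1/(-590 + 178) = 1/(-412) = -1/412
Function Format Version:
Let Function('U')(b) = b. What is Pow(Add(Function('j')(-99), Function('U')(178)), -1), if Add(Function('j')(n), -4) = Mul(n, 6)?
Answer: Rational(-1, 412) ≈ -0.0024272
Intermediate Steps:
Function('j')(n) = Add(4, Mul(6, n)) (Function('j')(n) = Add(4, Mul(n, 6)) = Add(4, Mul(6, n)))
Pow(Add(Function('j')(-99), Function('U')(178)), -1) = Pow(Add(Add(4, Mul(6, -99)), 178), -1) = Pow(Add(Add(4, -594), 178), -1) = Pow(Add(-590, 178), -1) = Pow(-412, -1) = Rational(-1, 412)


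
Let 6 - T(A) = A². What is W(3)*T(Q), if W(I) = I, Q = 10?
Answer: -282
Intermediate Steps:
T(A) = 6 - A²
W(3)*T(Q) = 3*(6 - 1*10²) = 3*(6 - 1*100) = 3*(6 - 100) = 3*(-94) = -282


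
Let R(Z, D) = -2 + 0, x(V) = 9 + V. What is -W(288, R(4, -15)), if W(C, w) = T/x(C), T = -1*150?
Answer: 50/99 ≈ 0.50505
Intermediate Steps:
T = -150
R(Z, D) = -2
W(C, w) = -150/(9 + C)
-W(288, R(4, -15)) = -(-150)/(9 + 288) = -(-150)/297 = -1*(-50/99) = 50/99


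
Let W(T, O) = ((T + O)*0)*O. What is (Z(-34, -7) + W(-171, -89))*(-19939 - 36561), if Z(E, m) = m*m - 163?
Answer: 6441000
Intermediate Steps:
W(T, O) = 0 (W(T, O) = ((O + T)*0)*O = 0*O = 0)
Z(E, m) = -163 + m² (Z(E, m) = m² - 163 = -163 + m²)
(Z(-34, -7) + W(-171, -89))*(-19939 - 36561) = ((-163 + (-7)²) + 0)*(-19939 - 36561) = ((-163 + 49) + 0)*(-56500) = (-114 + 0)*(-56500) = -114*(-56500) = 6441000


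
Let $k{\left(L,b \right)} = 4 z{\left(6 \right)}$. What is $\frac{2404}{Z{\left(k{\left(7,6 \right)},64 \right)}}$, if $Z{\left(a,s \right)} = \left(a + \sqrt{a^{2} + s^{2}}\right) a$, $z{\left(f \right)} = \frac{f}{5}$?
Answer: $- \frac{601}{1024} + \frac{601 \sqrt{1609}}{3072} \approx 7.2606$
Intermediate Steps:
$z{\left(f \right)} = \frac{f}{5}$ ($z{\left(f \right)} = f \frac{1}{5} = \frac{f}{5}$)
$k{\left(L,b \right)} = \frac{24}{5}$ ($k{\left(L,b \right)} = 4 \cdot \frac{1}{5} \cdot 6 = 4 \cdot \frac{6}{5} = \frac{24}{5}$)
$Z{\left(a,s \right)} = a \left(a + \sqrt{a^{2} + s^{2}}\right)$
$\frac{2404}{Z{\left(k{\left(7,6 \right)},64 \right)}} = \frac{2404}{\frac{24}{5} \left(\frac{24}{5} + \sqrt{\left(\frac{24}{5}\right)^{2} + 64^{2}}\right)} = \frac{2404}{\frac{24}{5} \left(\frac{24}{5} + \sqrt{\frac{576}{25} + 4096}\right)} = \frac{2404}{\frac{24}{5} \left(\frac{24}{5} + \sqrt{\frac{102976}{25}}\right)} = \frac{2404}{\frac{24}{5} \left(\frac{24}{5} + \frac{8 \sqrt{1609}}{5}\right)} = \frac{2404}{\frac{576}{25} + \frac{192 \sqrt{1609}}{25}}$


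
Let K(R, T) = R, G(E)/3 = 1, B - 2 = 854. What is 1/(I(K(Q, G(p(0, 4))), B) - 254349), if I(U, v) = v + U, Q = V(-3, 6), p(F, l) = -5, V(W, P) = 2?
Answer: -1/253491 ≈ -3.9449e-6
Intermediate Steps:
B = 856 (B = 2 + 854 = 856)
Q = 2
G(E) = 3 (G(E) = 3*1 = 3)
I(U, v) = U + v
1/(I(K(Q, G(p(0, 4))), B) - 254349) = 1/((2 + 856) - 254349) = 1/(858 - 254349) = 1/(-253491) = -1/253491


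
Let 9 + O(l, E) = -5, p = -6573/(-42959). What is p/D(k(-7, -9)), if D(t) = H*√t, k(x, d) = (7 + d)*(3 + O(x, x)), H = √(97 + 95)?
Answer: 313*√66/1080112 ≈ 0.0023542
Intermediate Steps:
H = 8*√3 (H = √192 = 8*√3 ≈ 13.856)
p = 939/6137 (p = -6573*(-1/42959) = 939/6137 ≈ 0.15301)
O(l, E) = -14 (O(l, E) = -9 - 5 = -14)
k(x, d) = -77 - 11*d (k(x, d) = (7 + d)*(3 - 14) = (7 + d)*(-11) = -77 - 11*d)
D(t) = 8*√3*√t (D(t) = (8*√3)*√t = 8*√3*√t)
p/D(k(-7, -9)) = 939/(6137*((8*√3*√(-77 - 11*(-9))))) = 939/(6137*((8*√3*√(-77 + 99)))) = 939/(6137*((8*√3*√22))) = 939/(6137*((8*√66))) = 939*(√66/528)/6137 = 313*√66/1080112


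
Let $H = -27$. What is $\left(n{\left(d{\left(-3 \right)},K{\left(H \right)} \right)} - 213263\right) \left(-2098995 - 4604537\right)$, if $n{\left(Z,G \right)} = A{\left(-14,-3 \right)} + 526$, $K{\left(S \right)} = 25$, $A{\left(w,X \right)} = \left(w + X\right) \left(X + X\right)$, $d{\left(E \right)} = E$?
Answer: $1425405526820$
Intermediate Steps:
$A{\left(w,X \right)} = 2 X \left(X + w\right)$ ($A{\left(w,X \right)} = \left(X + w\right) 2 X = 2 X \left(X + w\right)$)
$n{\left(Z,G \right)} = 628$ ($n{\left(Z,G \right)} = 2 \left(-3\right) \left(-3 - 14\right) + 526 = 2 \left(-3\right) \left(-17\right) + 526 = 102 + 526 = 628$)
$\left(n{\left(d{\left(-3 \right)},K{\left(H \right)} \right)} - 213263\right) \left(-2098995 - 4604537\right) = \left(628 - 213263\right) \left(-2098995 - 4604537\right) = \left(-212635\right) \left(-6703532\right) = 1425405526820$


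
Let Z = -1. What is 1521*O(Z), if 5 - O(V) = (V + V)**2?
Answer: 1521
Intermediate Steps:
O(V) = 5 - 4*V**2 (O(V) = 5 - (V + V)**2 = 5 - (2*V)**2 = 5 - 4*V**2)
1521*O(Z) = 1521*(5 - 4*(-1)**2) = 1521*(5 - 4*1) = 1521*(5 - 4) = 1521*1 = 1521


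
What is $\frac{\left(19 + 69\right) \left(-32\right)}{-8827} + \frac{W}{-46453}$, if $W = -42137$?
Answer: $\frac{502754947}{410040631} \approx 1.2261$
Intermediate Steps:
$\frac{\left(19 + 69\right) \left(-32\right)}{-8827} + \frac{W}{-46453} = \frac{\left(19 + 69\right) \left(-32\right)}{-8827} - \frac{42137}{-46453} = 88 \left(-32\right) \left(- \frac{1}{8827}\right) - - \frac{42137}{46453} = \left(-2816\right) \left(- \frac{1}{8827}\right) + \frac{42137}{46453} = \frac{2816}{8827} + \frac{42137}{46453} = \frac{502754947}{410040631}$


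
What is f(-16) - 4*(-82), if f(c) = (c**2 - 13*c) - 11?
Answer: 781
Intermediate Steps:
f(c) = -11 + c**2 - 13*c
f(-16) - 4*(-82) = (-11 + (-16)**2 - 13*(-16)) - 4*(-82) = (-11 + 256 + 208) + 328 = 453 + 328 = 781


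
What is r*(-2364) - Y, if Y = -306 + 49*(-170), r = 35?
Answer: -74104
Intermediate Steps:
Y = -8636 (Y = -306 - 8330 = -8636)
r*(-2364) - Y = 35*(-2364) - 1*(-8636) = -82740 + 8636 = -74104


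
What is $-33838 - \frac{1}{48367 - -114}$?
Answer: $- \frac{1640500079}{48481} \approx -33838.0$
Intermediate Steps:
$-33838 - \frac{1}{48367 - -114} = -33838 - \frac{1}{48367 + \left(-9144 + 9258\right)} = -33838 - \frac{1}{48367 + 114} = -33838 - \frac{1}{48481} = - \frac{1640500079}{48481}$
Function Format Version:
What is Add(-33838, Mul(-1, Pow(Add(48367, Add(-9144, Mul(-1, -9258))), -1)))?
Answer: Rational(-1640500079, 48481) ≈ -33838.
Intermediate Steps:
Add(-33838, Mul(-1, Pow(Add(48367, Add(-9144, Mul(-1, -9258))), -1))) = Add(-33838, Mul(-1, Pow(Add(48367, Add(-9144, 9258)), -1))) = Add(-33838, Mul(-1, Pow(Add(48367, 114), -1))) = Add(-33838, Mul(-1, Pow(48481, -1))) = Add(-33838, Mul(-1, Rational(1, 48481))) = Add(-33838, Rational(-1, 48481)) = Rational(-1640500079, 48481)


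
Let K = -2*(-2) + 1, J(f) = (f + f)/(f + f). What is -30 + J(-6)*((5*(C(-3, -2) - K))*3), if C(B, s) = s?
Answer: -135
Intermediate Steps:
J(f) = 1 (J(f) = (2*f)/((2*f)) = (2*f)*(1/(2*f)) = 1)
K = 5 (K = 4 + 1 = 5)
-30 + J(-6)*((5*(C(-3, -2) - K))*3) = -30 + 1*((5*(-2 - 1*5))*3) = -30 + 1*((5*(-2 - 5))*3) = -30 + 1*((5*(-7))*3) = -30 + 1*(-35*3) = -30 + 1*(-105) = -30 - 105 = -135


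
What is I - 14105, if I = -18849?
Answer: -32954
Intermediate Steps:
I - 14105 = -18849 - 14105 = -32954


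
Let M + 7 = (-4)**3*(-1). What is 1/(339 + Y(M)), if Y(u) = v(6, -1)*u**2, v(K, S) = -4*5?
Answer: -1/64641 ≈ -1.5470e-5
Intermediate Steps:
v(K, S) = -20
M = 57 (M = -7 + (-4)**3*(-1) = -7 - 64*(-1) = -7 + 64 = 57)
Y(u) = -20*u**2
1/(339 + Y(M)) = 1/(339 - 20*57**2) = 1/(339 - 20*3249) = 1/(339 - 64980) = 1/(-64641) = -1/64641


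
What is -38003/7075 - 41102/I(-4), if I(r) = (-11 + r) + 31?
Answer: -145702349/56600 ≈ -2574.2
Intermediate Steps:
I(r) = 20 + r
-38003/7075 - 41102/I(-4) = -38003/7075 - 41102/(20 - 4) = -38003*1/7075 - 41102/16 = -38003/7075 - 41102*1/16 = -38003/7075 - 20551/8 = -145702349/56600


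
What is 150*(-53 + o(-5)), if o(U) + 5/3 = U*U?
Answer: -4450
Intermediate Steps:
o(U) = -5/3 + U² (o(U) = -5/3 + U*U = -5/3 + U²)
150*(-53 + o(-5)) = 150*(-53 + (-5/3 + (-5)²)) = 150*(-53 + (-5/3 + 25)) = 150*(-53 + 70/3) = 150*(-89/3) = -4450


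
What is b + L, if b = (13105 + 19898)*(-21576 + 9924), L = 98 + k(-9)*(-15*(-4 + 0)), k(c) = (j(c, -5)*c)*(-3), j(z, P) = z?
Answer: -384565438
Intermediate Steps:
k(c) = -3*c² (k(c) = (c*c)*(-3) = c²*(-3) = -3*c²)
L = -14482 (L = 98 + (-3*(-9)²)*(-15*(-4 + 0)) = 98 + (-3*81)*(-15*(-4)) = 98 - 243*60 = 98 - 14580 = -14482)
b = -384550956 (b = 33003*(-11652) = -384550956)
b + L = -384550956 - 14482 = -384565438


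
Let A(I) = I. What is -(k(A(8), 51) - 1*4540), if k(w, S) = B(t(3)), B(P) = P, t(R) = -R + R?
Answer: 4540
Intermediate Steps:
t(R) = 0
k(w, S) = 0
-(k(A(8), 51) - 1*4540) = -(0 - 1*4540) = -(0 - 4540) = -1*(-4540) = 4540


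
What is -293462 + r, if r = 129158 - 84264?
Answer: -248568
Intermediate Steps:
r = 44894
-293462 + r = -293462 + 44894 = -248568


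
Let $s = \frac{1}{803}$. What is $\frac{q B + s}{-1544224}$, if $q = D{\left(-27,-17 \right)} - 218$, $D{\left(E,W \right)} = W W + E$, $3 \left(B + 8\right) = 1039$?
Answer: $- \frac{35861983}{3720035616} \approx -0.0096402$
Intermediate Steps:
$B = \frac{1015}{3}$ ($B = -8 + \frac{1}{3} \cdot 1039 = -8 + \frac{1039}{3} = \frac{1015}{3} \approx 338.33$)
$D{\left(E,W \right)} = E + W^{2}$ ($D{\left(E,W \right)} = W^{2} + E = E + W^{2}$)
$s = \frac{1}{803} \approx 0.0012453$
$q = 44$ ($q = \left(-27 + \left(-17\right)^{2}\right) - 218 = \left(-27 + 289\right) - 218 = 262 - 218 = 44$)
$\frac{q B + s}{-1544224} = \frac{44 \cdot \frac{1015}{3} + \frac{1}{803}}{-1544224} = \left(\frac{44660}{3} + \frac{1}{803}\right) \left(- \frac{1}{1544224}\right) = \frac{35861983}{2409} \left(- \frac{1}{1544224}\right) = - \frac{35861983}{3720035616}$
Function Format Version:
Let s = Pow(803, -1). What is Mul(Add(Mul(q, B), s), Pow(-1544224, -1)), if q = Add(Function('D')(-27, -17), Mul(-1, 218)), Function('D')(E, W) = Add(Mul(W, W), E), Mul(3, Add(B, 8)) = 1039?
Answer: Rational(-35861983, 3720035616) ≈ -0.0096402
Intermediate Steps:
B = Rational(1015, 3) (B = Add(-8, Mul(Rational(1, 3), 1039)) = Add(-8, Rational(1039, 3)) = Rational(1015, 3) ≈ 338.33)
Function('D')(E, W) = Add(E, Pow(W, 2)) (Function('D')(E, W) = Add(Pow(W, 2), E) = Add(E, Pow(W, 2)))
s = Rational(1, 803) ≈ 0.0012453
q = 44 (q = Add(Add(-27, Pow(-17, 2)), Mul(-1, 218)) = Add(Add(-27, 289), -218) = Add(262, -218) = 44)
Mul(Add(Mul(q, B), s), Pow(-1544224, -1)) = Mul(Add(Mul(44, Rational(1015, 3)), Rational(1, 803)), Pow(-1544224, -1)) = Mul(Add(Rational(44660, 3), Rational(1, 803)), Rational(-1, 1544224)) = Mul(Rational(35861983, 2409), Rational(-1, 1544224)) = Rational(-35861983, 3720035616)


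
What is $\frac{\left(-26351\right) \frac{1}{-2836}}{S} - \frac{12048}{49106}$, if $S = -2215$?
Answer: $- \frac{38488197863}{154235562220} \approx -0.24954$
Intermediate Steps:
$\frac{\left(-26351\right) \frac{1}{-2836}}{S} - \frac{12048}{49106} = \frac{\left(-26351\right) \frac{1}{-2836}}{-2215} - \frac{12048}{49106} = \left(-26351\right) \left(- \frac{1}{2836}\right) \left(- \frac{1}{2215}\right) - \frac{6024}{24553} = \frac{26351}{2836} \left(- \frac{1}{2215}\right) - \frac{6024}{24553} = - \frac{26351}{6281740} - \frac{6024}{24553} = - \frac{38488197863}{154235562220}$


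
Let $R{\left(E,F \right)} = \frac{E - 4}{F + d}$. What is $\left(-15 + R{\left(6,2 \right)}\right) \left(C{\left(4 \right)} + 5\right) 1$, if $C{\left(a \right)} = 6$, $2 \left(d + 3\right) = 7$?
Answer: $- \frac{781}{5} \approx -156.2$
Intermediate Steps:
$d = \frac{1}{2}$ ($d = -3 + \frac{1}{2} \cdot 7 = -3 + \frac{7}{2} = \frac{1}{2} \approx 0.5$)
$R{\left(E,F \right)} = \frac{-4 + E}{\frac{1}{2} + F}$ ($R{\left(E,F \right)} = \frac{E - 4}{F + \frac{1}{2}} = \frac{-4 + E}{\frac{1}{2} + F}$)
$\left(-15 + R{\left(6,2 \right)}\right) \left(C{\left(4 \right)} + 5\right) 1 = \left(-15 + \frac{2 \left(-4 + 6\right)}{1 + 2 \cdot 2}\right) \left(6 + 5\right) 1 = \left(-15 + 2 \frac{1}{1 + 4} \cdot 2\right) 11 \cdot 1 = \left(-15 + 2 \cdot \frac{1}{5} \cdot 2\right) 11 = \left(-15 + \frac{4}{5}\right) 11 = \left(- \frac{71}{5}\right) 11 = - \frac{781}{5}$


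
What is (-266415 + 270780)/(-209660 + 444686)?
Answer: 485/26114 ≈ 0.018572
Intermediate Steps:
(-266415 + 270780)/(-209660 + 444686) = 4365/235026 = 4365*(1/235026) = 485/26114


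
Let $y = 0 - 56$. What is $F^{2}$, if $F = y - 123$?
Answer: $32041$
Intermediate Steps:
$y = -56$ ($y = 0 - 56 = -56$)
$F = -179$ ($F = -56 - 123 = -179$)
$F^{2} = \left(-179\right)^{2} = 32041$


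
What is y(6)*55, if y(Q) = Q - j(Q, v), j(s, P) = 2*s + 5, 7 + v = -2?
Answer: -605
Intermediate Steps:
v = -9 (v = -7 - 2 = -9)
j(s, P) = 5 + 2*s
y(Q) = -5 - Q (y(Q) = Q - (5 + 2*Q) = Q + (-5 - 2*Q) = -5 - Q)
y(6)*55 = (-5 - 1*6)*55 = (-5 - 6)*55 = -11*55 = -605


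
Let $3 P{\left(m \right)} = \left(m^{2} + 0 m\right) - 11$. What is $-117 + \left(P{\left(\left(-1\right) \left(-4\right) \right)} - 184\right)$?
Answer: $- \frac{898}{3} \approx -299.33$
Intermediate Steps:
$P{\left(m \right)} = - \frac{11}{3} + \frac{m^{2}}{3}$ ($P{\left(m \right)} = \frac{\left(m^{2} + 0 m\right) - 11}{3} = \frac{\left(m^{2} + 0\right) - 11}{3} = \frac{m^{2} - 11}{3} = \frac{-11 + m^{2}}{3} = - \frac{11}{3} + \frac{m^{2}}{3}$)
$-117 + \left(P{\left(\left(-1\right) \left(-4\right) \right)} - 184\right) = -117 - \left(\frac{563}{3} - \frac{16}{3}\right) = -117 + \left(\left(- \frac{11}{3} + \frac{1}{3} \cdot 16\right) - 184\right) = -117 + \left(\left(- \frac{11}{3} + \frac{16}{3}\right) - 184\right) = -117 + \left(\frac{5}{3} - 184\right) = -117 - \frac{547}{3} = - \frac{898}{3}$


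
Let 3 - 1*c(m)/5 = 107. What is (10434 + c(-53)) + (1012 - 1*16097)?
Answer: -5171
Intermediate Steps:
c(m) = -520 (c(m) = 15 - 5*107 = 15 - 535 = -520)
(10434 + c(-53)) + (1012 - 1*16097) = (10434 - 520) + (1012 - 1*16097) = 9914 + (1012 - 16097) = 9914 - 15085 = -5171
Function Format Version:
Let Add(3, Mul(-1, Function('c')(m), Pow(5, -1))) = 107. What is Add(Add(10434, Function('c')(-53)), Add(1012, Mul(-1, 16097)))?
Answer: -5171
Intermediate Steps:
Function('c')(m) = -520 (Function('c')(m) = Add(15, Mul(-5, 107)) = Add(15, -535) = -520)
Add(Add(10434, Function('c')(-53)), Add(1012, Mul(-1, 16097))) = Add(Add(10434, -520), Add(1012, Mul(-1, 16097))) = Add(9914, Add(1012, -16097)) = Add(9914, -15085) = -5171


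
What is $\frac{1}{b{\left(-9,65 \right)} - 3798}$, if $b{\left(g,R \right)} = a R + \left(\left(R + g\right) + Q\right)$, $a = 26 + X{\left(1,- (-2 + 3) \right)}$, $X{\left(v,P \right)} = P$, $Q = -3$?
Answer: $- \frac{1}{2120} \approx -0.0004717$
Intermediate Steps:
$a = 25$ ($a = 26 - \left(-2 + 3\right) = 26 - 1 = 25$)
$b{\left(g,R \right)} = -3 + g + 26 R$ ($b{\left(g,R \right)} = 25 R - \left(3 - R - g\right) = 25 R + \left(-3 + R + g\right) = -3 + g + 26 R$)
$\frac{1}{b{\left(-9,65 \right)} - 3798} = \frac{1}{\left(-3 - 9 + 26 \cdot 65\right) - 3798} = \frac{1}{\left(-3 - 9 + 1690\right) - 3798} = \frac{1}{1678 - 3798} = \frac{1}{-2120} = - \frac{1}{2120}$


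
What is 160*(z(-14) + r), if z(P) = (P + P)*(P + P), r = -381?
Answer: 64480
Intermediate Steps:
z(P) = 4*P**2 (z(P) = (2*P)*(2*P) = 4*P**2)
160*(z(-14) + r) = 160*(4*(-14)**2 - 381) = 160*(4*196 - 381) = 160*(784 - 381) = 160*403 = 64480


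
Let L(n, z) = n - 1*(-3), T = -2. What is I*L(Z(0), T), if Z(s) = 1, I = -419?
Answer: -1676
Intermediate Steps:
L(n, z) = 3 + n (L(n, z) = n + 3 = 3 + n)
I*L(Z(0), T) = -419*(3 + 1) = -419*4 = -1676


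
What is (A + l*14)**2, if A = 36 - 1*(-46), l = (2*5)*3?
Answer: 252004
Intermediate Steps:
l = 30 (l = 10*3 = 30)
A = 82 (A = 36 + 46 = 82)
(A + l*14)**2 = (82 + 30*14)**2 = (82 + 420)**2 = 502**2 = 252004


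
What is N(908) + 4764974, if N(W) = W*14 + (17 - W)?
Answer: 4776795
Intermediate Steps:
N(W) = 17 + 13*W (N(W) = 14*W + (17 - W) = 17 + 13*W)
N(908) + 4764974 = (17 + 13*908) + 4764974 = (17 + 11804) + 4764974 = 11821 + 4764974 = 4776795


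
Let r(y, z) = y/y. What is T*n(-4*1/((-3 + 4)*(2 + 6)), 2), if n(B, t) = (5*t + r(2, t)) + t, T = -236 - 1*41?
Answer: -3601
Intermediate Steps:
r(y, z) = 1
T = -277 (T = -236 - 41 = -277)
n(B, t) = 1 + 6*t (n(B, t) = (5*t + 1) + t = (1 + 5*t) + t = 1 + 6*t)
T*n(-4*1/((-3 + 4)*(2 + 6)), 2) = -277*(1 + 6*2) = -277*(1 + 12) = -277*13 = -3601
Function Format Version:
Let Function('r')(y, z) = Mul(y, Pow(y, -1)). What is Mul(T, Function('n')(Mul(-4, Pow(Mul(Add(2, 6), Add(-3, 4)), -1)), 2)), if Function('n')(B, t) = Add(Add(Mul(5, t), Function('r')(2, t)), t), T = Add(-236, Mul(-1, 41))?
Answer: -3601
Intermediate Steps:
Function('r')(y, z) = 1
T = -277 (T = Add(-236, -41) = -277)
Function('n')(B, t) = Add(1, Mul(6, t)) (Function('n')(B, t) = Add(Add(Mul(5, t), 1), t) = Add(Add(1, Mul(5, t)), t) = Add(1, Mul(6, t)))
Mul(T, Function('n')(Mul(-4, Pow(Mul(Add(2, 6), Add(-3, 4)), -1)), 2)) = Mul(-277, Add(1, Mul(6, 2))) = Mul(-277, Add(1, 12)) = Mul(-277, 13) = -3601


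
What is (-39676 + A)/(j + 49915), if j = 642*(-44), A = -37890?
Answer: -77566/21667 ≈ -3.5799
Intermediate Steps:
j = -28248
(-39676 + A)/(j + 49915) = (-39676 - 37890)/(-28248 + 49915) = -77566/21667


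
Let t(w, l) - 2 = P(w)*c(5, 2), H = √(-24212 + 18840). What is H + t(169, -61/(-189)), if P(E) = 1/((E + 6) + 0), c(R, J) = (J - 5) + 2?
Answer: 349/175 + 2*I*√1343 ≈ 1.9943 + 73.294*I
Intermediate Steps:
H = 2*I*√1343 (H = √(-5372) = 2*I*√1343 ≈ 73.294*I)
c(R, J) = -3 + J (c(R, J) = (-5 + J) + 2 = -3 + J)
P(E) = 1/(6 + E) (P(E) = 1/((6 + E) + 0) = 1/(6 + E))
t(w, l) = 2 - 1/(6 + w) (t(w, l) = 2 + (-3 + 2)/(6 + w) = 2 - 1/(6 + w))
H + t(169, -61/(-189)) = 2*I*√1343 + (11 + 2*169)/(6 + 169) = 2*I*√1343 + (11 + 338)/175 = 2*I*√1343 + (1/175)*349 = 2*I*√1343 + 349/175 = 349/175 + 2*I*√1343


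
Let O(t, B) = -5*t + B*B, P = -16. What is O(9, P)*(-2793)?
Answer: -589323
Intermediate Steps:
O(t, B) = B**2 - 5*t (O(t, B) = -5*t + B**2 = B**2 - 5*t)
O(9, P)*(-2793) = ((-16)**2 - 5*9)*(-2793) = (256 - 45)*(-2793) = 211*(-2793) = -589323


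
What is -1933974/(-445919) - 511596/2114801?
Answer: 3861839772450/943029947119 ≈ 4.0951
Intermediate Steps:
-1933974/(-445919) - 511596/2114801 = -1933974*(-1/445919) - 511596*1/2114801 = 1933974/445919 - 511596/2114801 = 3861839772450/943029947119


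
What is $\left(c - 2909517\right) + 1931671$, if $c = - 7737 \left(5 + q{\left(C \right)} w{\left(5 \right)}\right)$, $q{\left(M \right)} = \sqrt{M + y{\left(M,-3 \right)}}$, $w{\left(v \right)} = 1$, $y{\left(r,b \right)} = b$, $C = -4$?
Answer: $-1016531 - 7737 i \sqrt{7} \approx -1.0165 \cdot 10^{6} - 20470.0 i$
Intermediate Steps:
$q{\left(M \right)} = \sqrt{-3 + M}$ ($q{\left(M \right)} = \sqrt{M - 3} = \sqrt{-3 + M}$)
$c = -38685 - 7737 i \sqrt{7}$ ($c = - 7737 \left(5 + \sqrt{-3 - 4} \cdot 1\right) = - 7737 \left(5 + \sqrt{-7} \cdot 1\right) = - 7737 \left(5 + i \sqrt{7} \cdot 1\right) = - 7737 \left(5 + i \sqrt{7}\right) = -38685 - 7737 i \sqrt{7} \approx -38685.0 - 20470.0 i$)
$\left(c - 2909517\right) + 1931671 = \left(\left(-38685 - 7737 i \sqrt{7}\right) - 2909517\right) + 1931671 = \left(-2948202 - 7737 i \sqrt{7}\right) + 1931671 = -1016531 - 7737 i \sqrt{7}$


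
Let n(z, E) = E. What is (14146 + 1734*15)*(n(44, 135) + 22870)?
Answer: 923788780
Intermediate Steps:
(14146 + 1734*15)*(n(44, 135) + 22870) = (14146 + 1734*15)*(135 + 22870) = (14146 + 26010)*23005 = 40156*23005 = 923788780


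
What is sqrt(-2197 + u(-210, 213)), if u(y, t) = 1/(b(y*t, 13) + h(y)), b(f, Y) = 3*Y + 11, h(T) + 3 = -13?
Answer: I*sqrt(2539698)/34 ≈ 46.872*I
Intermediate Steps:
h(T) = -16 (h(T) = -3 - 13 = -16)
b(f, Y) = 11 + 3*Y
u(y, t) = 1/34 (u(y, t) = 1/((11 + 3*13) - 16) = 1/((11 + 39) - 16) = 1/(50 - 16) = 1/34)
sqrt(-2197 + u(-210, 213)) = sqrt(-2197 + 1/34) = sqrt(-74697/34) = I*sqrt(2539698)/34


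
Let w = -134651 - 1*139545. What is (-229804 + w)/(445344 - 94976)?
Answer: -15750/10949 ≈ -1.4385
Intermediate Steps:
w = -274196 (w = -134651 - 139545 = -274196)
(-229804 + w)/(445344 - 94976) = (-229804 - 274196)/(445344 - 94976) = -504000/350368 = -504000*1/350368 = -15750/10949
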